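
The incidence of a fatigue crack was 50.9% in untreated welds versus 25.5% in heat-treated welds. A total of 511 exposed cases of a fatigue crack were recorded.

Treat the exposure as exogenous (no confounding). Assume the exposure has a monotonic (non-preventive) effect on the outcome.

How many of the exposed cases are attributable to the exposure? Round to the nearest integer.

about 255 cases

p₁ = 0.509, p₀ = 0.255.
PN = (p₁ − p₀)/p₁ = (0.509 − 0.255) / 0.509 ≈ 0.49902.
Attributable cases ≈ PN × (exposed cases) = 0.49902 × 511 ≈ 255.00.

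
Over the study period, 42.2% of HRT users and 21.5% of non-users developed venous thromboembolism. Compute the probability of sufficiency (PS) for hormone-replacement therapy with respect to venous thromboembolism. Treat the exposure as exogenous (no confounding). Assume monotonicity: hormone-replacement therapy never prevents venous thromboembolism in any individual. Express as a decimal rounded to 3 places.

PS ≈ 0.264

p₁ = 0.422, p₀ = 0.215.
Under exogeneity and monotonicity, PS = (p₁ − p₀) / (1 − p₀).
PS = (0.422 − 0.215) / (1 − 0.215) = 0.207 / 0.785 ≈ 0.2637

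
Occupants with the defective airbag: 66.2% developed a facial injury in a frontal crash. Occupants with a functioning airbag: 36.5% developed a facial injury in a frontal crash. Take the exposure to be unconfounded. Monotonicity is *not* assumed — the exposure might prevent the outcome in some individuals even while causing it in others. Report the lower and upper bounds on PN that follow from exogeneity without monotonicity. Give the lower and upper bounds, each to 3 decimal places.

0.449 ≤ PN ≤ 0.959

p₁ = 0.662, p₀ = 0.365.
Under exogeneity alone the bounds on PN are max{0,(p₁−p₀)/p₁} ≤ PN ≤ min{1,(1−p₀)/p₁}.
  lower = (p₁ − p₀)/p₁ = 0.297 / 0.662 ≈ 0.4486
  upper = min{1, (1 − p₀)/p₁} = 0.635 / 0.662 ≈ 0.9592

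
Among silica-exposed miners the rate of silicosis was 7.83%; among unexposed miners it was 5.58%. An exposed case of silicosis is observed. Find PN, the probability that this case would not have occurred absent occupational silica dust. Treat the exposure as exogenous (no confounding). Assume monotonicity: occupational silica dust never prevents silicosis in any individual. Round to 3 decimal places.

PN ≈ 0.287

p₁ = 0.0783, p₀ = 0.0558.
Under exogeneity and monotonicity, PN = (p₁ − p₀) / p₁.
PN = (0.0783 − 0.0558) / 0.0783 = 0.0225 / 0.0783 ≈ 0.2874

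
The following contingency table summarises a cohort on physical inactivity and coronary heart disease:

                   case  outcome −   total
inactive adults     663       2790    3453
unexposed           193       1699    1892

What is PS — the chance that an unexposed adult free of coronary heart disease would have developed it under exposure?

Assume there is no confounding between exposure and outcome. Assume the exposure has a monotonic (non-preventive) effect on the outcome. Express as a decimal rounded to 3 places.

PS ≈ 0.100

p₁ = P(outcome | exposed) = 663/3453 = 0.19201
p₀ = P(outcome | unexposed) = 193/1892 = 0.10201
Under exogeneity and monotonicity, PS = (p₁ − p₀)/(1 − p₀).
PS = (0.19201 − 0.10201) / 0.89799 ≈ 0.1002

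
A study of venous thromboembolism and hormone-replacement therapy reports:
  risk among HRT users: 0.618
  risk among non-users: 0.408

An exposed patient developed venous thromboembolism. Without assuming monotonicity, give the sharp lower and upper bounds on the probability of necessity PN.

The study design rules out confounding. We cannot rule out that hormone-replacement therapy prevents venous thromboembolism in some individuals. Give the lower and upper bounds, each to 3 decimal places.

Let p₁ = 0.618, p₀ = 0.408.
Under exogeneity alone the bounds on PN are max{0,(p₁−p₀)/p₁} ≤ PN ≤ min{1,(1−p₀)/p₁}.
  lower = (p₁ − p₀)/p₁ = 0.21 / 0.618 ≈ 0.3398
  upper = min{1, (1 − p₀)/p₁} = 0.592 / 0.618 ≈ 0.9579

0.340 ≤ PN ≤ 0.958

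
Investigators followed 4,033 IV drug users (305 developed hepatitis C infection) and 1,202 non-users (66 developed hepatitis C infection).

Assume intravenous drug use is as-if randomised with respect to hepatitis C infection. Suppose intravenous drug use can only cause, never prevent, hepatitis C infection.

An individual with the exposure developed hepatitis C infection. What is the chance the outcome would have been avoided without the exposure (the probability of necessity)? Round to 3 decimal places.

PN ≈ 0.274

p₁ = P(outcome | exposed) = 305/4033 = 0.075626
p₀ = P(outcome | unexposed) = 66/1202 = 0.054908
Under exogeneity and monotonicity, PN = (p₁ − p₀) / p₁.
PN = (0.075626 − 0.054908) / 0.075626 = 0.020718 / 0.075626 ≈ 0.2739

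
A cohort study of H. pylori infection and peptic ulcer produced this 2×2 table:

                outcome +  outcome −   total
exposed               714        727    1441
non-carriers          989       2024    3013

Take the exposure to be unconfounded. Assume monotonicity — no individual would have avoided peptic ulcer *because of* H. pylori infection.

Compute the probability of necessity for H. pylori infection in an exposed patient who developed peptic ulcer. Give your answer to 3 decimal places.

p₁ = P(outcome | exposed) = 714/1441 = 0.49549
p₀ = P(outcome | unexposed) = 989/3013 = 0.32824
Under exogeneity and monotonicity, PN = (p₁ − p₀)/p₁.
PN = (0.49549 − 0.32824) / 0.49549 ≈ 0.3375

PN ≈ 0.338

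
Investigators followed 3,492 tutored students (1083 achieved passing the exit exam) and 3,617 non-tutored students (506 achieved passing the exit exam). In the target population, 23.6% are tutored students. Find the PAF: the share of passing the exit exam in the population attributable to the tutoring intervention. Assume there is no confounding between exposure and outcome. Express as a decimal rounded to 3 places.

PAF ≈ 0.223

p₁ = P(outcome | exposed) = 1083/3492 = 0.31014
p₀ = P(outcome | unexposed) = 506/3617 = 0.13989
Overall risk P(Y=1) = π·p₁ + (1−π)·p₀ = 0.236×0.31014 + 0.764×0.13989 = 0.18007.
Under exogeneity, PAF = [P(Y=1) − p₀] / P(Y=1).
PAF = (0.18007 − 0.13989) / 0.18007 ≈ 0.2231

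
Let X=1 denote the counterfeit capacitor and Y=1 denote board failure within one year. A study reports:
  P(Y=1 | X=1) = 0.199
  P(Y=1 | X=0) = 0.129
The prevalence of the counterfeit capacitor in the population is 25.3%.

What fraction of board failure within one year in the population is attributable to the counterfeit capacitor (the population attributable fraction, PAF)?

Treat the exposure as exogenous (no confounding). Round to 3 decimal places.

Let p₁ = 0.199, p₀ = 0.129.
Overall risk P(Y=1) = π·p₁ + (1−π)·p₀ = 0.253×0.199 + 0.747×0.129 = 0.14671.
Under exogeneity, PAF = [P(Y=1) − p₀] / P(Y=1).
PAF = (0.14671 − 0.129) / 0.14671 ≈ 0.1207

PAF ≈ 0.121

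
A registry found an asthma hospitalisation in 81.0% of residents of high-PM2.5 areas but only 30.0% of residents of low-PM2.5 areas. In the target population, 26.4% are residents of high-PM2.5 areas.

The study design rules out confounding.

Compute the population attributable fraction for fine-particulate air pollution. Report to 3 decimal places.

p₁ = 0.81, p₀ = 0.3.
Overall risk P(Y=1) = π·p₁ + (1−π)·p₀ = 0.264×0.81 + 0.736×0.3 = 0.43464.
Under exogeneity, PAF = [P(Y=1) − p₀] / P(Y=1).
PAF = (0.43464 − 0.3) / 0.43464 ≈ 0.3098

PAF ≈ 0.310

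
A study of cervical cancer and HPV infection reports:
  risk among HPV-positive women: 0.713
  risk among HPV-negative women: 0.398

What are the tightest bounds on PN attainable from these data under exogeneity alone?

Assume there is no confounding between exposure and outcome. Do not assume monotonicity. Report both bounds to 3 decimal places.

0.442 ≤ PN ≤ 0.844

Let p₁ = 0.713, p₀ = 0.398.
Under exogeneity alone the bounds on PN are max{0,(p₁−p₀)/p₁} ≤ PN ≤ min{1,(1−p₀)/p₁}.
  lower = (p₁ − p₀)/p₁ = 0.315 / 0.713 ≈ 0.4418
  upper = min{1, (1 − p₀)/p₁} = 0.602 / 0.713 ≈ 0.8443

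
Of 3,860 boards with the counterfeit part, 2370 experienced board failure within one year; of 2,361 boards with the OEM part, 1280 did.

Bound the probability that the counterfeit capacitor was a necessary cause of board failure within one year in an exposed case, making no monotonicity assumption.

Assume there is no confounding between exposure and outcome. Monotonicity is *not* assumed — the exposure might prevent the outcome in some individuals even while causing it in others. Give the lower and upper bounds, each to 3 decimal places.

0.117 ≤ PN ≤ 0.746

p₁ = P(outcome | exposed) = 2370/3860 = 0.61399
p₀ = P(outcome | unexposed) = 1280/2361 = 0.54214
Under exogeneity alone the bounds on PN are max{0,(p₁−p₀)/p₁} ≤ PN ≤ min{1,(1−p₀)/p₁}.
  lower = (p₁ − p₀)/p₁ = 0.071846 / 0.61399 ≈ 0.1170
  upper = min{1, (1 − p₀)/p₁} = 0.45786 / 0.61399 ≈ 0.7457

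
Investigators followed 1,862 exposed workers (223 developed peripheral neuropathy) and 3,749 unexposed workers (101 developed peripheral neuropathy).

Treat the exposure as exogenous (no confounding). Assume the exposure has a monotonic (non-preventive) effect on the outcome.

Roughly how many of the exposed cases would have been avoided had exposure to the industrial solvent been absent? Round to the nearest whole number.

about 173 cases

p₁ = P(outcome | exposed) = 223/1862 = 0.11976
p₀ = P(outcome | unexposed) = 101/3749 = 0.026941
PN = (p₁ − p₀)/p₁ = (0.11976 − 0.026941) / 0.11976 ≈ 0.77505.
Attributable cases ≈ PN × (exposed cases) = 0.77505 × 223 ≈ 172.84.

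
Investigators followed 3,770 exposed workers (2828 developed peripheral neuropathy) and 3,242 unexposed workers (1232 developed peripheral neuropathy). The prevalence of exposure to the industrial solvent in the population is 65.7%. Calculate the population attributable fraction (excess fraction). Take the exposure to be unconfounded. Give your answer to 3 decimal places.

p₁ = P(outcome | exposed) = 2828/3770 = 0.75013
p₀ = P(outcome | unexposed) = 1232/3242 = 0.38001
Overall risk P(Y=1) = π·p₁ + (1−π)·p₀ = 0.657×0.75013 + 0.343×0.38001 = 0.62318.
Under exogeneity, PAF = [P(Y=1) − p₀] / P(Y=1).
PAF = (0.62318 − 0.38001) / 0.62318 ≈ 0.3902

PAF ≈ 0.390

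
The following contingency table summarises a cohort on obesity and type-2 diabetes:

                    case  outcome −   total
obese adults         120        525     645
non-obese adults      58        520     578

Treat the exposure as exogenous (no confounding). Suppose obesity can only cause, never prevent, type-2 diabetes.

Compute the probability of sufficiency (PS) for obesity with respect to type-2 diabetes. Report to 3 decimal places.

PS ≈ 0.095

p₁ = P(outcome | exposed) = 120/645 = 0.18605
p₀ = P(outcome | unexposed) = 58/578 = 0.10035
Under exogeneity and monotonicity, PS = (p₁ − p₀)/(1 − p₀).
PS = (0.18605 − 0.10035) / 0.89965 ≈ 0.0953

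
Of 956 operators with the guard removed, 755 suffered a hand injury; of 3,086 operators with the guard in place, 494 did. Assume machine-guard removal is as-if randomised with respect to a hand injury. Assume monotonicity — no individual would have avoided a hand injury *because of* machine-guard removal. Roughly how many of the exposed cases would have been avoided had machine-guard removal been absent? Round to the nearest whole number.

p₁ = P(outcome | exposed) = 755/956 = 0.78975
p₀ = P(outcome | unexposed) = 494/3086 = 0.16008
PN = (p₁ − p₀)/p₁ = (0.78975 − 0.16008) / 0.78975 ≈ 0.79731.
Attributable cases ≈ PN × (exposed cases) = 0.79731 × 755 ≈ 601.97.

about 602 cases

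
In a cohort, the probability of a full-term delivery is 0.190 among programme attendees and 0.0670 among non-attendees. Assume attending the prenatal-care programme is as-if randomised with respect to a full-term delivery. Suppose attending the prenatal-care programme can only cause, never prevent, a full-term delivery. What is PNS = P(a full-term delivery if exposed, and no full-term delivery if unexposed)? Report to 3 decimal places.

PNS ≈ 0.123

Let p₁ = 0.19, p₀ = 0.067.
Under exogeneity and monotonicity, PNS = p₁ − p₀.
PNS = 0.19 − 0.067 = 0.123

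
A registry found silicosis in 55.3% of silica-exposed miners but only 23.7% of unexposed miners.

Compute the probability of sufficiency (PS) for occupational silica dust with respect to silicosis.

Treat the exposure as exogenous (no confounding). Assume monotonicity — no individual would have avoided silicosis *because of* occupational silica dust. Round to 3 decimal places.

PS ≈ 0.414

p₁ = 0.553, p₀ = 0.237.
Under exogeneity and monotonicity, PS = (p₁ − p₀) / (1 − p₀).
PS = (0.553 − 0.237) / (1 − 0.237) = 0.316 / 0.763 ≈ 0.4142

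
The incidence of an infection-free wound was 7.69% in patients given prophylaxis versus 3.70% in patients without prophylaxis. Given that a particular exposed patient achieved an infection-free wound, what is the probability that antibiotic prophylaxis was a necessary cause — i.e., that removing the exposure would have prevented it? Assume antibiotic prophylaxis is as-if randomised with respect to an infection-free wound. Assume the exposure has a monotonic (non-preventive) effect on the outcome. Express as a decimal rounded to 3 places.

p₁ = 0.0769, p₀ = 0.037.
Under exogeneity and monotonicity, PN = (p₁ − p₀) / p₁.
PN = (0.0769 − 0.037) / 0.0769 = 0.0399 / 0.0769 ≈ 0.5189

PN ≈ 0.519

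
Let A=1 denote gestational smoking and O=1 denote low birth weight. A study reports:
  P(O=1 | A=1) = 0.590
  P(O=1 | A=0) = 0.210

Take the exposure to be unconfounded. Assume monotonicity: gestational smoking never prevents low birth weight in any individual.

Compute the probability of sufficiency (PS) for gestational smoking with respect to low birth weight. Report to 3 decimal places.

Let p₁ = 0.59, p₀ = 0.21.
Under exogeneity and monotonicity, PS = (p₁ − p₀) / (1 − p₀).
PS = (0.59 − 0.21) / (1 − 0.21) = 0.38 / 0.79 ≈ 0.4810

PS ≈ 0.481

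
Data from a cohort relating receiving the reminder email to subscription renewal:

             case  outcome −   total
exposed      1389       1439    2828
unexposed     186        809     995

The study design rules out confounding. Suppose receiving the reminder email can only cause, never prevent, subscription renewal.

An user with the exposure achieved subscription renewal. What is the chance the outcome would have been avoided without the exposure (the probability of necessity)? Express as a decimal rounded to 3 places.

PN ≈ 0.619

p₁ = P(outcome | exposed) = 1389/2828 = 0.49116
p₀ = P(outcome | unexposed) = 186/995 = 0.18693
Under exogeneity and monotonicity, PN = (p₁ − p₀)/p₁.
PN = (0.49116 − 0.18693) / 0.49116 ≈ 0.6194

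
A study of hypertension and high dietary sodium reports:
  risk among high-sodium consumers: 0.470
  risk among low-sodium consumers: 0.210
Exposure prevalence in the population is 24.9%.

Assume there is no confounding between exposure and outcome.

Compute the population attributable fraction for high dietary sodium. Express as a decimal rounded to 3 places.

Let p₁ = 0.47, p₀ = 0.21.
Overall risk P(Y=1) = π·p₁ + (1−π)·p₀ = 0.249×0.47 + 0.751×0.21 = 0.27474.
Under exogeneity, PAF = [P(Y=1) − p₀] / P(Y=1).
PAF = (0.27474 − 0.21) / 0.27474 ≈ 0.2356

PAF ≈ 0.236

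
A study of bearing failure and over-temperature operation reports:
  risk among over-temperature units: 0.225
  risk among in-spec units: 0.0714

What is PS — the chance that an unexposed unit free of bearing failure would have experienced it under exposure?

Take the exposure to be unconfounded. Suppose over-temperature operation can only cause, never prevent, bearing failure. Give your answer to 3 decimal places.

Let p₁ = 0.225, p₀ = 0.0714.
Under exogeneity and monotonicity, PS = (p₁ − p₀) / (1 − p₀).
PS = (0.225 − 0.0714) / (1 − 0.0714) = 0.1536 / 0.9286 ≈ 0.1654

PS ≈ 0.165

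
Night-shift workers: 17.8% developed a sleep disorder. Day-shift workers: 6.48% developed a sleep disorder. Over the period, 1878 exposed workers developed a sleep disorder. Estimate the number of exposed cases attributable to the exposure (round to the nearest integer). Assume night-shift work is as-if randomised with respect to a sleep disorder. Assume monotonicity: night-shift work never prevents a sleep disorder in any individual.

p₁ = 0.178, p₀ = 0.0648.
PN = (p₁ − p₀)/p₁ = (0.178 − 0.0648) / 0.178 ≈ 0.63596.
Attributable cases ≈ PN × (exposed cases) = 0.63596 × 1878 ≈ 1194.32.

about 1194 cases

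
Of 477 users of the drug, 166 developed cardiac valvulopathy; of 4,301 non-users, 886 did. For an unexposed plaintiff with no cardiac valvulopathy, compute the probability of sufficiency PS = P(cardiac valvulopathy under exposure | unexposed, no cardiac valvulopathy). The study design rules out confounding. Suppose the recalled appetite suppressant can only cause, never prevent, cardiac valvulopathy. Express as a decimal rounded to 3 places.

PS ≈ 0.179

p₁ = P(outcome | exposed) = 166/477 = 0.34801
p₀ = P(outcome | unexposed) = 886/4301 = 0.206
Under exogeneity and monotonicity, PS = (p₁ − p₀) / (1 − p₀).
PS = (0.34801 − 0.206) / (1 − 0.206) = 0.14201 / 0.794 ≈ 0.1789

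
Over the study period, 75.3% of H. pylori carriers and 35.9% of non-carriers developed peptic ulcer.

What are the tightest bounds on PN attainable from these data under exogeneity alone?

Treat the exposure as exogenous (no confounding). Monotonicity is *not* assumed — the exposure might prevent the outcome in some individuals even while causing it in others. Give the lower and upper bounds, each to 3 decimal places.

p₁ = 0.753, p₀ = 0.359.
Under exogeneity alone the bounds on PN are max{0,(p₁−p₀)/p₁} ≤ PN ≤ min{1,(1−p₀)/p₁}.
  lower = (p₁ − p₀)/p₁ = 0.394 / 0.753 ≈ 0.5232
  upper = min{1, (1 − p₀)/p₁} = 0.641 / 0.753 ≈ 0.8513

0.523 ≤ PN ≤ 0.851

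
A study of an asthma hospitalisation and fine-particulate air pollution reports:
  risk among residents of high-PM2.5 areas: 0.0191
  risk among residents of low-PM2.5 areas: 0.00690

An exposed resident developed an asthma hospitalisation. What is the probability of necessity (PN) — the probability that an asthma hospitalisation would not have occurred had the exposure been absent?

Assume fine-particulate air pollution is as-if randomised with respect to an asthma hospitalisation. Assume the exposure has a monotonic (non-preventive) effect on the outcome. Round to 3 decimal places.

PN ≈ 0.639

Let p₁ = 0.0191, p₀ = 0.0069.
Under exogeneity and monotonicity, PN = (p₁ − p₀) / p₁.
PN = (0.0191 − 0.0069) / 0.0191 = 0.0122 / 0.0191 ≈ 0.6387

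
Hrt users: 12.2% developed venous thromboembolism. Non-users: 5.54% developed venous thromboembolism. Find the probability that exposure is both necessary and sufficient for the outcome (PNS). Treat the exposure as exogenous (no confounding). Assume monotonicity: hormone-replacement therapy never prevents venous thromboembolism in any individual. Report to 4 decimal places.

p₁ = 0.122, p₀ = 0.0554.
Under exogeneity and monotonicity, PNS = p₁ − p₀.
PNS = 0.122 − 0.0554 = 0.0666

PNS ≈ 0.0666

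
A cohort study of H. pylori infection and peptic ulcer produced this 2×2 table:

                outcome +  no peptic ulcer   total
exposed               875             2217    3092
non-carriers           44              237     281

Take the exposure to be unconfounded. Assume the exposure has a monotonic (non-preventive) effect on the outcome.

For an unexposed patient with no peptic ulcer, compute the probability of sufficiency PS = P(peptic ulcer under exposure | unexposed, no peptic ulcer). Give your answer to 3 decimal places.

PS ≈ 0.150

p₁ = P(outcome | exposed) = 875/3092 = 0.28299
p₀ = P(outcome | unexposed) = 44/281 = 0.15658
Under exogeneity and monotonicity, PS = (p₁ − p₀) / (1 − p₀).
PS = (0.28299 − 0.15658) / (1 − 0.15658) = 0.1264 / 0.84342 ≈ 0.1499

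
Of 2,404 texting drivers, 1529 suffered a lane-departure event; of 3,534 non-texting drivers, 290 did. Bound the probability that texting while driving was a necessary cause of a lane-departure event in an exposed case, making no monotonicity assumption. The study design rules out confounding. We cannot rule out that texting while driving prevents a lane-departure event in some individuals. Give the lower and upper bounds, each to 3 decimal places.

p₁ = P(outcome | exposed) = 1529/2404 = 0.63602
p₀ = P(outcome | unexposed) = 290/3534 = 0.08206
Under exogeneity alone the bounds on PN are max{0,(p₁−p₀)/p₁} ≤ PN ≤ min{1,(1−p₀)/p₁}.
  lower = (p₁ − p₀)/p₁ = 0.55396 / 0.63602 ≈ 0.8710
  upper = min{1, (1 − p₀)/p₁} = 0.91794 / 0.63602 ≈ 1.4432 → capped at 1

0.871 ≤ PN ≤ 1.000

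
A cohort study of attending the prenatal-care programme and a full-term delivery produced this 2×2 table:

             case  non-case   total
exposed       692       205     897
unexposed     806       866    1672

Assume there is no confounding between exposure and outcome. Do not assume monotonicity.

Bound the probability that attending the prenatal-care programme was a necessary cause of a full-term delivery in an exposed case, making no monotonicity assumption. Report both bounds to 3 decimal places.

0.375 ≤ PN ≤ 0.671

p₁ = P(outcome | exposed) = 692/897 = 0.77146
p₀ = P(outcome | unexposed) = 806/1672 = 0.48206
Under exogeneity alone the bounds on PN are max{0,(p₁−p₀)/p₁} ≤ PN ≤ min{1,(1−p₀)/p₁}.
  lower = (p₁ − p₀)/p₁ = 0.2894 / 0.77146 ≈ 0.3751
  upper = min{1, (1 − p₀)/p₁} = 0.51794 / 0.77146 ≈ 0.6714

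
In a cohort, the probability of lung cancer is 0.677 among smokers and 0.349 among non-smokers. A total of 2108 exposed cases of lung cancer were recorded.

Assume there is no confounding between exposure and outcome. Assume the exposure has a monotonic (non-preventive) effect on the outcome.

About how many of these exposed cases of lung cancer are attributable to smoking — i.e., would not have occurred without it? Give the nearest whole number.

about 1021 cases

Let p₁ = 0.677, p₀ = 0.349.
PN = (p₁ − p₀)/p₁ = (0.677 − 0.349) / 0.677 ≈ 0.48449.
Attributable cases ≈ PN × (exposed cases) = 0.48449 × 2108 ≈ 1021.31.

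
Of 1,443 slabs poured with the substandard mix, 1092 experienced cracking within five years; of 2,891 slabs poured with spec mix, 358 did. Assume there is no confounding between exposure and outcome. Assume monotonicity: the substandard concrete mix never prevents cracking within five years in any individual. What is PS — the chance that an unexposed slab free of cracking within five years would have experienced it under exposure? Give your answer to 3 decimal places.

PS ≈ 0.722

p₁ = P(outcome | exposed) = 1092/1443 = 0.75676
p₀ = P(outcome | unexposed) = 358/2891 = 0.12383
Under exogeneity and monotonicity, PS = (p₁ − p₀) / (1 − p₀).
PS = (0.75676 − 0.12383) / (1 − 0.12383) = 0.63292 / 0.87617 ≈ 0.7224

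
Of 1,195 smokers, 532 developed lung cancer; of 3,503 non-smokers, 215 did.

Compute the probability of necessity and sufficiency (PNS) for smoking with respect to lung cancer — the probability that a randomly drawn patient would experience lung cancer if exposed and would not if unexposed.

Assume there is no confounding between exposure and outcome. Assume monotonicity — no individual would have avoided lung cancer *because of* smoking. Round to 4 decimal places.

PNS ≈ 0.3838

p₁ = P(outcome | exposed) = 532/1195 = 0.44519
p₀ = P(outcome | unexposed) = 215/3503 = 0.061376
Under exogeneity and monotonicity, PNS = p₁ − p₀.
PNS = 0.44519 − 0.061376 = 0.38381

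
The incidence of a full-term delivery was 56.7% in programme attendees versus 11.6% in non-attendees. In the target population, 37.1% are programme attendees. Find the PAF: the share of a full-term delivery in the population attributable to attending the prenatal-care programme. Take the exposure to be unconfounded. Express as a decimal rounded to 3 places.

p₁ = 0.567, p₀ = 0.116.
Overall risk P(Y=1) = π·p₁ + (1−π)·p₀ = 0.371×0.567 + 0.629×0.116 = 0.28332.
Under exogeneity, PAF = [P(Y=1) − p₀] / P(Y=1).
PAF = (0.28332 − 0.116) / 0.28332 ≈ 0.5906

PAF ≈ 0.591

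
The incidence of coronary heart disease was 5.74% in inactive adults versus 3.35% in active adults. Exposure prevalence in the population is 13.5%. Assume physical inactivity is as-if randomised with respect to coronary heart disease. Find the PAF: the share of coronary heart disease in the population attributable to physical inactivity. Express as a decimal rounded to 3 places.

PAF ≈ 0.088

p₁ = 0.0574, p₀ = 0.0335.
Overall risk P(Y=1) = π·p₁ + (1−π)·p₀ = 0.135×0.0574 + 0.865×0.0335 = 0.036727.
Under exogeneity, PAF = [P(Y=1) − p₀] / P(Y=1).
PAF = (0.036727 − 0.0335) / 0.036727 ≈ 0.0879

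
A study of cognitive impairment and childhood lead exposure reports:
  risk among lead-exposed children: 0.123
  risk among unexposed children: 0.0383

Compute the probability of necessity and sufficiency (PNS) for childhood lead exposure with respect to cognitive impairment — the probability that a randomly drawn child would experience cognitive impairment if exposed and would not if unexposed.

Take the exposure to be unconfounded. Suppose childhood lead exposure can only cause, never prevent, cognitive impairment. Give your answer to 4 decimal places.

Let p₁ = 0.123, p₀ = 0.0383.
Under exogeneity and monotonicity, PNS = p₁ − p₀.
PNS = 0.123 − 0.0383 = 0.0847

PNS ≈ 0.0847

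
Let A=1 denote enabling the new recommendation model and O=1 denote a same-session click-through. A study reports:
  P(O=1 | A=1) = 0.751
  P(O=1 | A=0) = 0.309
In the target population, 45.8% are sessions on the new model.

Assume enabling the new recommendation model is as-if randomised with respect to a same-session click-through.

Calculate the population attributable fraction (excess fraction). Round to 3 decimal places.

Let p₁ = 0.751, p₀ = 0.309.
Overall risk P(Y=1) = π·p₁ + (1−π)·p₀ = 0.458×0.751 + 0.542×0.309 = 0.51144.
Under exogeneity, PAF = [P(Y=1) − p₀] / P(Y=1).
PAF = (0.51144 − 0.309) / 0.51144 ≈ 0.3958

PAF ≈ 0.396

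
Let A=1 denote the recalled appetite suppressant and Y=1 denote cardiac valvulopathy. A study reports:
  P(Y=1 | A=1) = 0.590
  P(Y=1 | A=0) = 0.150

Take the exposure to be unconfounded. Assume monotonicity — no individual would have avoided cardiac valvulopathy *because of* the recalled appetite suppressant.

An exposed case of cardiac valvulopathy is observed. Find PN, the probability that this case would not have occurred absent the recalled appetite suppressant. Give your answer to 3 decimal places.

Let p₁ = 0.59, p₀ = 0.15.
Under exogeneity and monotonicity, PN = (p₁ − p₀) / p₁.
PN = (0.59 − 0.15) / 0.59 = 0.44 / 0.59 ≈ 0.7458

PN ≈ 0.746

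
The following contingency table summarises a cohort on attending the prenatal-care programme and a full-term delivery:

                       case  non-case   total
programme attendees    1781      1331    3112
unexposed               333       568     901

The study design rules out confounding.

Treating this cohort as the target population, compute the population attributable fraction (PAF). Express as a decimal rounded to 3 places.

p₁ = P(outcome | exposed) = 1781/3112 = 0.5723
p₀ = P(outcome | unexposed) = 333/901 = 0.36959
Exposure prevalence π = 3112/4013 = 0.77548; overall risk P(Y=1) = 0.52679.
Under exogeneity, PAF = [P(Y=1) − p₀]/P(Y=1).
PAF = (0.52679 − 0.36959) / 0.52679 ≈ 0.2984

PAF ≈ 0.298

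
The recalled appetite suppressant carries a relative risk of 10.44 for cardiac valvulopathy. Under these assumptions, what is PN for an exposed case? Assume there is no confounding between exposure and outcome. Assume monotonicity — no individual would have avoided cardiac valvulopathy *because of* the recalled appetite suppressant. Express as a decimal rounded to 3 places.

Under exogeneity and monotonicity, PN = (RR − 1) / RR = 1 − 1/RR.
PN = (10.44 − 1) / 10.44 = 9.44 / 10.44 ≈ 0.9042

PN ≈ 0.904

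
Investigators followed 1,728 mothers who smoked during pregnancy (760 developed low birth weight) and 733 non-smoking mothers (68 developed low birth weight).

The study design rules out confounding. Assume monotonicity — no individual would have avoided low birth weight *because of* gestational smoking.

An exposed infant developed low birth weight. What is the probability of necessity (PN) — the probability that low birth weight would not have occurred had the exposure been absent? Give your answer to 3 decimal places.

PN ≈ 0.789

p₁ = P(outcome | exposed) = 760/1728 = 0.43981
p₀ = P(outcome | unexposed) = 68/733 = 0.092769
Under exogeneity and monotonicity, PN = (p₁ − p₀) / p₁.
PN = (0.43981 − 0.092769) / 0.43981 = 0.34705 / 0.43981 ≈ 0.7891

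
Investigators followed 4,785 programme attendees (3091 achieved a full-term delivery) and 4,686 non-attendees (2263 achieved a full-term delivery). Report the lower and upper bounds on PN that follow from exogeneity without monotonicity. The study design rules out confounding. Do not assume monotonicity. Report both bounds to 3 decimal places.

0.252 ≤ PN ≤ 0.800

p₁ = P(outcome | exposed) = 3091/4785 = 0.64598
p₀ = P(outcome | unexposed) = 2263/4686 = 0.48293
Under exogeneity alone the bounds on PN are max{0,(p₁−p₀)/p₁} ≤ PN ≤ min{1,(1−p₀)/p₁}.
  lower = (p₁ − p₀)/p₁ = 0.16305 / 0.64598 ≈ 0.2524
  upper = min{1, (1 − p₀)/p₁} = 0.51707 / 0.64598 ≈ 0.8004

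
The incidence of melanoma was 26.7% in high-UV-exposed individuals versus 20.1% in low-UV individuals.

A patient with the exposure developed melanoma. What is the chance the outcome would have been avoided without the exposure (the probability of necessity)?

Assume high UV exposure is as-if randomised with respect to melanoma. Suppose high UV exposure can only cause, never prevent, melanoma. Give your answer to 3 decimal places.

PN ≈ 0.247

p₁ = 0.267, p₀ = 0.201.
Under exogeneity and monotonicity, PN = (p₁ − p₀) / p₁.
PN = (0.267 − 0.201) / 0.267 = 0.066 / 0.267 ≈ 0.2472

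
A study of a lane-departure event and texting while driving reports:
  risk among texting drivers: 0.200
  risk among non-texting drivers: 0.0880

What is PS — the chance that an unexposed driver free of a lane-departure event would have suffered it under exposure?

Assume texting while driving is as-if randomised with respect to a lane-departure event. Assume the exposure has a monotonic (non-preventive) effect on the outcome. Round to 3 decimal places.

Let p₁ = 0.2, p₀ = 0.088.
Under exogeneity and monotonicity, PS = (p₁ − p₀) / (1 − p₀).
PS = (0.2 − 0.088) / (1 − 0.088) = 0.112 / 0.912 ≈ 0.1228

PS ≈ 0.123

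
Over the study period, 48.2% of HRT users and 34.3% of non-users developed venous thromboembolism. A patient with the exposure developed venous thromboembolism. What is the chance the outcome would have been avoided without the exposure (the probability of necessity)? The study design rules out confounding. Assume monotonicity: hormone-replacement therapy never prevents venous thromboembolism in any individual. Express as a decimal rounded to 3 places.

PN ≈ 0.288

p₁ = 0.482, p₀ = 0.343.
Under exogeneity and monotonicity, PN = (p₁ − p₀) / p₁.
PN = (0.482 − 0.343) / 0.482 = 0.139 / 0.482 ≈ 0.2884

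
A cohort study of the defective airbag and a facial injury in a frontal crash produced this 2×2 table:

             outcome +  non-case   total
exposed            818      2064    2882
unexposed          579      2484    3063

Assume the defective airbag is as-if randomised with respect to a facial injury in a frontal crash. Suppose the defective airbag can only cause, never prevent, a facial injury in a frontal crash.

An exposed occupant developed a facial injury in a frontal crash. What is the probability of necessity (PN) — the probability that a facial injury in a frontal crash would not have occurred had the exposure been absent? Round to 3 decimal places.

PN ≈ 0.334

p₁ = P(outcome | exposed) = 818/2882 = 0.28383
p₀ = P(outcome | unexposed) = 579/3063 = 0.18903
Under exogeneity and monotonicity, PN = (p₁ − p₀)/p₁.
PN = (0.28383 − 0.18903) / 0.28383 ≈ 0.3340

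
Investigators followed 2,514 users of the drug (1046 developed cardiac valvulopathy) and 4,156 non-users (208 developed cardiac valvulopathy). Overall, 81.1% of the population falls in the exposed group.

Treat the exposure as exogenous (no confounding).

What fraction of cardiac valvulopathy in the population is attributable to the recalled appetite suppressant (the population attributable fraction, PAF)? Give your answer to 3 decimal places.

p₁ = P(outcome | exposed) = 1046/2514 = 0.41607
p₀ = P(outcome | unexposed) = 208/4156 = 0.050048
Overall risk P(Y=1) = π·p₁ + (1−π)·p₀ = 0.811×0.41607 + 0.189×0.050048 = 0.34689.
Under exogeneity, PAF = [P(Y=1) − p₀] / P(Y=1).
PAF = (0.34689 − 0.050048) / 0.34689 ≈ 0.8557

PAF ≈ 0.856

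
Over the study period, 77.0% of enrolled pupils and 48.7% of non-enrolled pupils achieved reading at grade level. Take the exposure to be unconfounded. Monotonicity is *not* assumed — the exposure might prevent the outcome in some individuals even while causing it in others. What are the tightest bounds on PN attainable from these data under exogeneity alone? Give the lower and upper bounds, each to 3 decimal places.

p₁ = 0.77, p₀ = 0.487.
Under exogeneity alone the bounds on PN are max{0,(p₁−p₀)/p₁} ≤ PN ≤ min{1,(1−p₀)/p₁}.
  lower = (p₁ − p₀)/p₁ = 0.283 / 0.77 ≈ 0.3675
  upper = min{1, (1 − p₀)/p₁} = 0.513 / 0.77 ≈ 0.6662

0.368 ≤ PN ≤ 0.666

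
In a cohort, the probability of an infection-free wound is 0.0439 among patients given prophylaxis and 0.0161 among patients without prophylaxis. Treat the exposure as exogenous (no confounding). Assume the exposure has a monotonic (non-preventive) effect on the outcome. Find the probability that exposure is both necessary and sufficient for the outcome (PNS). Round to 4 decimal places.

PNS ≈ 0.0278

Let p₁ = 0.0439, p₀ = 0.0161.
Under exogeneity and monotonicity, PNS = p₁ − p₀.
PNS = 0.0439 − 0.0161 = 0.0278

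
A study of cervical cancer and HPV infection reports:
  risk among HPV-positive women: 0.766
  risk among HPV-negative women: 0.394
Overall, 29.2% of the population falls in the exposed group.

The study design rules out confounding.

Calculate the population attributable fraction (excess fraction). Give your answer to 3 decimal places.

PAF ≈ 0.216

Let p₁ = 0.766, p₀ = 0.394.
Overall risk P(Y=1) = π·p₁ + (1−π)·p₀ = 0.292×0.766 + 0.708×0.394 = 0.50262.
Under exogeneity, PAF = [P(Y=1) − p₀] / P(Y=1).
PAF = (0.50262 − 0.394) / 0.50262 ≈ 0.2161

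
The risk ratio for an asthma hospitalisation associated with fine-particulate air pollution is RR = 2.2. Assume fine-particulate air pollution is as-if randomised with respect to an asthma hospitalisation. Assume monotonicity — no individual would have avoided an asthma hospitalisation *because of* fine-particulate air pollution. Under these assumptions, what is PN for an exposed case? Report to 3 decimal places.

Under exogeneity and monotonicity, PN = (RR − 1) / RR = 1 − 1/RR.
PN = (2.2 − 1) / 2.2 = 1.2 / 2.2 ≈ 0.5455

PN ≈ 0.545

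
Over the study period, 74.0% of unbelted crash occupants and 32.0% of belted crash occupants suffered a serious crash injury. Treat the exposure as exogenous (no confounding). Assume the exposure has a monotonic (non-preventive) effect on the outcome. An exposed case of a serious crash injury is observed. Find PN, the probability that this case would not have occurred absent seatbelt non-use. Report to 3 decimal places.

p₁ = 0.74, p₀ = 0.32.
Under exogeneity and monotonicity, PN = (p₁ − p₀) / p₁.
PN = (0.74 − 0.32) / 0.74 = 0.42 / 0.74 ≈ 0.5676

PN ≈ 0.568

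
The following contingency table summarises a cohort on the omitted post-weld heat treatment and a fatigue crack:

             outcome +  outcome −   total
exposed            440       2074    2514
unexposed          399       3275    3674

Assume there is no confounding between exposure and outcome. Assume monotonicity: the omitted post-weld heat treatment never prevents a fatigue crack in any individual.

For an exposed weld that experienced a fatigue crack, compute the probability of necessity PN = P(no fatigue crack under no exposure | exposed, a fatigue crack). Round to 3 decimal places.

p₁ = P(outcome | exposed) = 440/2514 = 0.17502
p₀ = P(outcome | unexposed) = 399/3674 = 0.1086
Under exogeneity and monotonicity, PN = (p₁ − p₀)/p₁.
PN = (0.17502 − 0.1086) / 0.17502 ≈ 0.3795

PN ≈ 0.379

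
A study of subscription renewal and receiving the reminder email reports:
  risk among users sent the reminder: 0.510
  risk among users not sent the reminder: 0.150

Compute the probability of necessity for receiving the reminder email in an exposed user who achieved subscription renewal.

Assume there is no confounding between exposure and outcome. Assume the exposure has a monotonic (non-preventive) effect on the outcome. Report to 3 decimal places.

Let p₁ = 0.51, p₀ = 0.15.
Under exogeneity and monotonicity, PN = (p₁ − p₀) / p₁.
PN = (0.51 − 0.15) / 0.51 = 0.36 / 0.51 ≈ 0.7059

PN ≈ 0.706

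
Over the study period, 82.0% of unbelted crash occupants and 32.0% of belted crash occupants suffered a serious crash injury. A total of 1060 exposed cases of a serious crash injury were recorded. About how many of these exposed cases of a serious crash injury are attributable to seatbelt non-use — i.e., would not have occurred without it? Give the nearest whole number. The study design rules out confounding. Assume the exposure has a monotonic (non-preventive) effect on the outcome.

about 646 cases

p₁ = 0.82, p₀ = 0.32.
PN = (p₁ − p₀)/p₁ = (0.82 − 0.32) / 0.82 ≈ 0.60976.
Attributable cases ≈ PN × (exposed cases) = 0.60976 × 1060 ≈ 646.34.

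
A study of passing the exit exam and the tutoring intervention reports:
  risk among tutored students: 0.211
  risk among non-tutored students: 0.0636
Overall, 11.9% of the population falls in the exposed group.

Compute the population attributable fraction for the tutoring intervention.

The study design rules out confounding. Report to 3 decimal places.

PAF ≈ 0.216

Let p₁ = 0.211, p₀ = 0.0636.
Overall risk P(Y=1) = π·p₁ + (1−π)·p₀ = 0.119×0.211 + 0.881×0.0636 = 0.081141.
Under exogeneity, PAF = [P(Y=1) − p₀] / P(Y=1).
PAF = (0.081141 − 0.0636) / 0.081141 ≈ 0.2162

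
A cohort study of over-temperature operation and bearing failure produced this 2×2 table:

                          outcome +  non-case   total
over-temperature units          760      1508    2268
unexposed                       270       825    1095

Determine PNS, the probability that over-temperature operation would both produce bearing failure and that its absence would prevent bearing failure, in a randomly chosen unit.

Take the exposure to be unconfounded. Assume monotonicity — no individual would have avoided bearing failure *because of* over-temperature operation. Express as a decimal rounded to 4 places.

p₁ = P(outcome | exposed) = 760/2268 = 0.3351
p₀ = P(outcome | unexposed) = 270/1095 = 0.24658
Under exogeneity and monotonicity, PNS = p₁ − p₀.
PNS = 0.3351 − 0.24658 = 0.088522

PNS ≈ 0.0885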